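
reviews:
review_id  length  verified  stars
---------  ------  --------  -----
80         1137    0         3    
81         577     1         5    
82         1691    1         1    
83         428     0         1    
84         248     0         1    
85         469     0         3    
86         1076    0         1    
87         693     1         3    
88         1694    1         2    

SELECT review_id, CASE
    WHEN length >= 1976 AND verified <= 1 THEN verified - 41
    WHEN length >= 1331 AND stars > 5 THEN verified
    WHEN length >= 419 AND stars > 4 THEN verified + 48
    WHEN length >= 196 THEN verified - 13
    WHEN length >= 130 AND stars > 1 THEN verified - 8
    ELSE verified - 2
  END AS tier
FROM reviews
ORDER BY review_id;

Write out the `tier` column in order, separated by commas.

-13, 49, -12, -13, -13, -13, -13, -12, -12

review_id=80: length >= 196 → -13
review_id=81: length >= 419 AND stars > 4 → 49
review_id=82: length >= 196 → -12
review_id=83: length >= 196 → -13
review_id=84: length >= 196 → -13
review_id=85: length >= 196 → -13
review_id=86: length >= 196 → -13
review_id=87: length >= 196 → -12
review_id=88: length >= 196 → -12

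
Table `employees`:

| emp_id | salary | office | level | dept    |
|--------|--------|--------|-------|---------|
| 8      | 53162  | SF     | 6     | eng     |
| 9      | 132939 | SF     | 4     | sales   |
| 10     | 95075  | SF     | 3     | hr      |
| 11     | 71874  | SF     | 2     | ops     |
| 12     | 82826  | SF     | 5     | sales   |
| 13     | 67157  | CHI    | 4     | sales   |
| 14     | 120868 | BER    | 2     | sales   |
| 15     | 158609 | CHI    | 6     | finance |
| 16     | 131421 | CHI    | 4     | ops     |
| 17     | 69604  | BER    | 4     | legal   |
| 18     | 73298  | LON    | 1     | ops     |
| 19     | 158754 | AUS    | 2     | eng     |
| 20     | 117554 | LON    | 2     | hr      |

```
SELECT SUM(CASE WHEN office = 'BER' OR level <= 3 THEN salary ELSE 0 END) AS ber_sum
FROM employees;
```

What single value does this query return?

707027

emp_id=8: ✗
emp_id=9: ✗
emp_id=10: ✓ → 95075
emp_id=11: ✓ → 71874
emp_id=12: ✗
emp_id=13: ✗
emp_id=14: ✓ → 120868
emp_id=15: ✗
emp_id=16: ✗
emp_id=17: ✓ → 69604
emp_id=18: ✓ → 73298
emp_id=19: ✓ → 158754
emp_id=20: ✓ → 117554
ber_sum = 95075 + 71874 + 120868 + 69604 + 73298 + 158754 + 117554 = 707027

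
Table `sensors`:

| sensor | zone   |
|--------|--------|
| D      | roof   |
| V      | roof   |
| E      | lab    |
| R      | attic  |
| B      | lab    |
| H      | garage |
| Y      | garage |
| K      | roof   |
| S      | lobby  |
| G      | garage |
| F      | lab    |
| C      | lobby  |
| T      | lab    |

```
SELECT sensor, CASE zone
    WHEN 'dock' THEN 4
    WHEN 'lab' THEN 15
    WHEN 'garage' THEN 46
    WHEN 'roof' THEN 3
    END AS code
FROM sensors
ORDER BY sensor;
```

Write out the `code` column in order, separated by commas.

sensor=B: zone='lab' → 15
sensor=C: (no match → NULL) → NULL
sensor=D: zone='roof' → 3
sensor=E: zone='lab' → 15
sensor=F: zone='lab' → 15
sensor=G: zone='garage' → 46
sensor=H: zone='garage' → 46
sensor=K: zone='roof' → 3
sensor=R: (no match → NULL) → NULL
sensor=S: (no match → NULL) → NULL
sensor=T: zone='lab' → 15
sensor=V: zone='roof' → 3
sensor=Y: zone='garage' → 46

15, NULL, 3, 15, 15, 46, 46, 3, NULL, NULL, 15, 3, 46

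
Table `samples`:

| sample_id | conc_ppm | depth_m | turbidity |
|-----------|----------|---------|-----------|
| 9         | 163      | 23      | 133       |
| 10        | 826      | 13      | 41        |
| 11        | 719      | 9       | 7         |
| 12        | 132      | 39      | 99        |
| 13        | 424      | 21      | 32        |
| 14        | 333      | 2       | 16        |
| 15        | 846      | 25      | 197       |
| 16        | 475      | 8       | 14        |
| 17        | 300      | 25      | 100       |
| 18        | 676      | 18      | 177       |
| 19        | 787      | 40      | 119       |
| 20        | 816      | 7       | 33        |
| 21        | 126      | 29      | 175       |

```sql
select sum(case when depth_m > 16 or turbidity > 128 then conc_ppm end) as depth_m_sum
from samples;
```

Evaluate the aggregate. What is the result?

sample_id=9: ✓ → 163
sample_id=10: ✗
sample_id=11: ✗
sample_id=12: ✓ → 132
sample_id=13: ✓ → 424
sample_id=14: ✗
sample_id=15: ✓ → 846
sample_id=16: ✗
sample_id=17: ✓ → 300
sample_id=18: ✓ → 676
sample_id=19: ✓ → 787
sample_id=20: ✗
sample_id=21: ✓ → 126
depth_m_sum = 163 + 132 + 424 + 846 + 300 + 676 + 787 + 126 = 3454

3454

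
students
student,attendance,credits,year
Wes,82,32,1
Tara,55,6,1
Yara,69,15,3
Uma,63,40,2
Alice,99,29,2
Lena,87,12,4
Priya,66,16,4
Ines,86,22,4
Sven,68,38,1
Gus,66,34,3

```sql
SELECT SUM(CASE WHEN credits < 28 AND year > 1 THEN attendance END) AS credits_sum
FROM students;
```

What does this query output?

308

student=Wes: ✗
student=Tara: ✗
student=Yara: ✓ → 69
student=Uma: ✗
student=Alice: ✗
student=Lena: ✓ → 87
student=Priya: ✓ → 66
student=Ines: ✓ → 86
student=Sven: ✗
student=Gus: ✗
credits_sum = 69 + 87 + 66 + 86 = 308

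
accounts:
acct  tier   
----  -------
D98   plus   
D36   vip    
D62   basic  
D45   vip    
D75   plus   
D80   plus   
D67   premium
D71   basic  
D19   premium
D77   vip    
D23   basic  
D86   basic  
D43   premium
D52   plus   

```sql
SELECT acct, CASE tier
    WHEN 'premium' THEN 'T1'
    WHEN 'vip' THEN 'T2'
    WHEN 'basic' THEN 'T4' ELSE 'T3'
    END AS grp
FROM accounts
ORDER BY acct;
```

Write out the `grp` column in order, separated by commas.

acct=D19: tier='premium' → T1
acct=D23: tier='basic' → T4
acct=D36: tier='vip' → T2
acct=D43: tier='premium' → T1
acct=D45: tier='vip' → T2
acct=D52: ELSE → T3
acct=D62: tier='basic' → T4
acct=D67: tier='premium' → T1
acct=D71: tier='basic' → T4
acct=D75: ELSE → T3
acct=D77: tier='vip' → T2
acct=D80: ELSE → T3
acct=D86: tier='basic' → T4
acct=D98: ELSE → T3

T1, T4, T2, T1, T2, T3, T4, T1, T4, T3, T2, T3, T4, T3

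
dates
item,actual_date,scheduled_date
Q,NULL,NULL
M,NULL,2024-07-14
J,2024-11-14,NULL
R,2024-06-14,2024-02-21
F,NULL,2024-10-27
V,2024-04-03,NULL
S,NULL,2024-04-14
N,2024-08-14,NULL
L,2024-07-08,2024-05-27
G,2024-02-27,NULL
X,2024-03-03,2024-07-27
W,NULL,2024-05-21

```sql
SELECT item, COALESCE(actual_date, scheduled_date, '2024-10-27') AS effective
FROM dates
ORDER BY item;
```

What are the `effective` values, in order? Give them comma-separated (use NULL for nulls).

2024-10-27, 2024-02-27, 2024-11-14, 2024-07-08, 2024-07-14, 2024-08-14, 2024-10-27, 2024-06-14, 2024-04-14, 2024-04-03, 2024-05-21, 2024-03-03

item=F: actual_date=NULL, scheduled_date=2024-10-27 → 2024-10-27
item=G: actual_date=2024-02-27 → 2024-02-27
item=J: actual_date=2024-11-14 → 2024-11-14
item=L: actual_date=2024-07-08 → 2024-07-08
item=M: actual_date=NULL, scheduled_date=2024-07-14 → 2024-07-14
item=N: actual_date=2024-08-14 → 2024-08-14
item=Q: actual_date=NULL, scheduled_date=NULL, → literal 2024-10-27 → 2024-10-27
item=R: actual_date=2024-06-14 → 2024-06-14
item=S: actual_date=NULL, scheduled_date=2024-04-14 → 2024-04-14
item=V: actual_date=2024-04-03 → 2024-04-03
item=W: actual_date=NULL, scheduled_date=2024-05-21 → 2024-05-21
item=X: actual_date=2024-03-03 → 2024-03-03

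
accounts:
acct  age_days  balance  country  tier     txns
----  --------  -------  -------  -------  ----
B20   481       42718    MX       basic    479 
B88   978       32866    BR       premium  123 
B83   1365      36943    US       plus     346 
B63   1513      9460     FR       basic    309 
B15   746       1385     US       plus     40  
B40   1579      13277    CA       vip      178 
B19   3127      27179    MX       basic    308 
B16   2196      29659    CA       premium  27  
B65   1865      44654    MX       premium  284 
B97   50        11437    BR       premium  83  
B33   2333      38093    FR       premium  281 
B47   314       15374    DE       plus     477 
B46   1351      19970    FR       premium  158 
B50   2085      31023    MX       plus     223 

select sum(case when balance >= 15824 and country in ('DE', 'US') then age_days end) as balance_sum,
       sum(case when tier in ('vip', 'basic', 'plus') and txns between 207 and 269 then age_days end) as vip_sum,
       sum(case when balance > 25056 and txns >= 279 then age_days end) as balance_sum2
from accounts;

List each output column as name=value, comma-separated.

[balance_sum: balance >= 15824 and country in ('DE', 'US')]
acct=B20: ✗
acct=B88: ✗
acct=B83: ✓ → 1365
acct=B63: ✗
acct=B15: ✗
acct=B40: ✗
acct=B19: ✗
acct=B16: ✗
acct=B65: ✗
acct=B97: ✗
acct=B33: ✗
acct=B47: ✗
acct=B46: ✗
acct=B50: ✗
balance_sum = 1365
—
[vip_sum: tier in ('vip', 'basic', 'plus') and txns between 207 and 269]
acct=B20: ✗
acct=B88: ✗
acct=B83: ✗
acct=B63: ✗
acct=B15: ✗
acct=B40: ✗
acct=B19: ✗
acct=B16: ✗
acct=B65: ✗
acct=B97: ✗
acct=B33: ✗
acct=B47: ✗
acct=B46: ✗
acct=B50: ✓ → 2085
vip_sum = 2085
—
[balance_sum2: balance > 25056 and txns >= 279]
acct=B20: ✓ → 481
acct=B88: ✗
acct=B83: ✓ → 1365
acct=B63: ✗
acct=B15: ✗
acct=B40: ✗
acct=B19: ✓ → 3127
acct=B16: ✗
acct=B65: ✓ → 1865
acct=B97: ✗
acct=B33: ✓ → 2333
acct=B47: ✗
acct=B46: ✗
acct=B50: ✗
balance_sum2 = 481 + 1365 + 3127 + 1865 + 2333 = 9171

balance_sum=1365, vip_sum=2085, balance_sum2=9171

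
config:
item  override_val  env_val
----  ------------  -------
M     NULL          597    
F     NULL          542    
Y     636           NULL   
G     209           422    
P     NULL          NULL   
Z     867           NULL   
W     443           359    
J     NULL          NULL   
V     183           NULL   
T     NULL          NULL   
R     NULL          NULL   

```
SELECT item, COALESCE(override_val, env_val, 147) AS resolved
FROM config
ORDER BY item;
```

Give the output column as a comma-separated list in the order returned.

item=F: override_val=NULL, env_val=542 → 542
item=G: override_val=209 → 209
item=J: override_val=NULL, env_val=NULL, → literal 147 → 147
item=M: override_val=NULL, env_val=597 → 597
item=P: override_val=NULL, env_val=NULL, → literal 147 → 147
item=R: override_val=NULL, env_val=NULL, → literal 147 → 147
item=T: override_val=NULL, env_val=NULL, → literal 147 → 147
item=V: override_val=183 → 183
item=W: override_val=443 → 443
item=Y: override_val=636 → 636
item=Z: override_val=867 → 867

542, 209, 147, 597, 147, 147, 147, 183, 443, 636, 867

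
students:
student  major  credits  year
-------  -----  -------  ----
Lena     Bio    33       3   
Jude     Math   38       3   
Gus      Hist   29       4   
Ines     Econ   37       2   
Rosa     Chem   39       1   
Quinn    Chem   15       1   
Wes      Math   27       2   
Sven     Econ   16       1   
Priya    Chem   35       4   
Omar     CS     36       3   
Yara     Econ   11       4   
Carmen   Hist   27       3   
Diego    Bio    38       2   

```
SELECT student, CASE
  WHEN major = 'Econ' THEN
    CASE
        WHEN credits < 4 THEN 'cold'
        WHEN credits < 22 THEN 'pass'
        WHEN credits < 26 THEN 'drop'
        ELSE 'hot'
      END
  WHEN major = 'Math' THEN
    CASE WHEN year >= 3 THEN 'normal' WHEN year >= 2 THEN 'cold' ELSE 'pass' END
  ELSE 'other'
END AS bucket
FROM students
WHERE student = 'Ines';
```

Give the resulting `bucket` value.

hot

student = Ines: major=Econ, credits=37, year=2.
major='Econ' → inner[ELSE] → hot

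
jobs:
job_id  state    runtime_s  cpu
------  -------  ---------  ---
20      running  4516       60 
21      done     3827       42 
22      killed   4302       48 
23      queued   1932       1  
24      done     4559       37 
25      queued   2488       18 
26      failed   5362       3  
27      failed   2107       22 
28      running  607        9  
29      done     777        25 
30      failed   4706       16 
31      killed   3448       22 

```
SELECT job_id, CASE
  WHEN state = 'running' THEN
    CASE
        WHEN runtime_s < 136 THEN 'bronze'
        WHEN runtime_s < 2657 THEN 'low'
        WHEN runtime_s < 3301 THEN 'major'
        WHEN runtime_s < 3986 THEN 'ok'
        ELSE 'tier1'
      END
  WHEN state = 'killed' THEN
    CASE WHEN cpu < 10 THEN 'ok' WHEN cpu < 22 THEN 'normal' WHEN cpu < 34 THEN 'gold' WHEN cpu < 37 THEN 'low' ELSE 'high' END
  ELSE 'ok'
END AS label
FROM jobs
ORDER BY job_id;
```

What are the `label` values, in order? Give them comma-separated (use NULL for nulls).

job_id=20: state='running' → inner[ELSE] → tier1
job_id=21: state='done' → outer ELSE → ok
job_id=22: state='killed' → inner[ELSE] → high
job_id=23: state='queued' → outer ELSE → ok
job_id=24: state='done' → outer ELSE → ok
job_id=25: state='queued' → outer ELSE → ok
job_id=26: state='failed' → outer ELSE → ok
job_id=27: state='failed' → outer ELSE → ok
job_id=28: state='running' → inner[runtime_s < 2657] → low
job_id=29: state='done' → outer ELSE → ok
job_id=30: state='failed' → outer ELSE → ok
job_id=31: state='killed' → inner[cpu < 34] → gold

tier1, ok, high, ok, ok, ok, ok, ok, low, ok, ok, gold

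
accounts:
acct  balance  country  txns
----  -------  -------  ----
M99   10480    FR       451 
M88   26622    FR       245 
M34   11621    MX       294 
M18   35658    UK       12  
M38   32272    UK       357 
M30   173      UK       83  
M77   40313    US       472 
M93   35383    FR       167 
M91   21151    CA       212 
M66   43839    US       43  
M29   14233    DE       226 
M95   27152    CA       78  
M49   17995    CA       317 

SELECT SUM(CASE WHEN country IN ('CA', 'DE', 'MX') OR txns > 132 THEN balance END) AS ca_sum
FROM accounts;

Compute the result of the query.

237222

acct=M99: ✓ → 10480
acct=M88: ✓ → 26622
acct=M34: ✓ → 11621
acct=M18: ✗
acct=M38: ✓ → 32272
acct=M30: ✗
acct=M77: ✓ → 40313
acct=M93: ✓ → 35383
acct=M91: ✓ → 21151
acct=M66: ✗
acct=M29: ✓ → 14233
acct=M95: ✓ → 27152
acct=M49: ✓ → 17995
ca_sum = 10480 + 26622 + 11621 + 32272 + 40313 + 35383 + 21151 + 14233 + 27152 + 17995 = 237222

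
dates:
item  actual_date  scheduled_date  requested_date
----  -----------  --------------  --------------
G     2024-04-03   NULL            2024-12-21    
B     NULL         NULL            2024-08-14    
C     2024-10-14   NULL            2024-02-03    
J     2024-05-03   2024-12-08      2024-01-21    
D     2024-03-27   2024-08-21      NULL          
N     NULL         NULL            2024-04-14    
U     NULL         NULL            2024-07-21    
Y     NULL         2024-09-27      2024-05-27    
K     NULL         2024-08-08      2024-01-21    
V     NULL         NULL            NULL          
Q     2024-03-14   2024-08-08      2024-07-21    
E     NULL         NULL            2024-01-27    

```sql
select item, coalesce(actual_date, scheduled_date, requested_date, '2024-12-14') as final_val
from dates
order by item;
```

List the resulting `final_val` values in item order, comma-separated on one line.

item=B: actual_date=NULL, scheduled_date=NULL, requested_date=2024-08-14 → 2024-08-14
item=C: actual_date=2024-10-14 → 2024-10-14
item=D: actual_date=2024-03-27 → 2024-03-27
item=E: actual_date=NULL, scheduled_date=NULL, requested_date=2024-01-27 → 2024-01-27
item=G: actual_date=2024-04-03 → 2024-04-03
item=J: actual_date=2024-05-03 → 2024-05-03
item=K: actual_date=NULL, scheduled_date=2024-08-08 → 2024-08-08
item=N: actual_date=NULL, scheduled_date=NULL, requested_date=2024-04-14 → 2024-04-14
item=Q: actual_date=2024-03-14 → 2024-03-14
item=U: actual_date=NULL, scheduled_date=NULL, requested_date=2024-07-21 → 2024-07-21
item=V: actual_date=NULL, scheduled_date=NULL, requested_date=NULL, → literal 2024-12-14 → 2024-12-14
item=Y: actual_date=NULL, scheduled_date=2024-09-27 → 2024-09-27

2024-08-14, 2024-10-14, 2024-03-27, 2024-01-27, 2024-04-03, 2024-05-03, 2024-08-08, 2024-04-14, 2024-03-14, 2024-07-21, 2024-12-14, 2024-09-27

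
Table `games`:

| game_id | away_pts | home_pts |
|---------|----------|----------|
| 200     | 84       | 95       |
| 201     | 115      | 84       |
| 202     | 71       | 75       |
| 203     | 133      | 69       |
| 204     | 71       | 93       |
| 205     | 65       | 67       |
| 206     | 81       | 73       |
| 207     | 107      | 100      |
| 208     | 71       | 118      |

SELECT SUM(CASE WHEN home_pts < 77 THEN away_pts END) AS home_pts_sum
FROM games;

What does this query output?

350

game_id=200: ✗
game_id=201: ✗
game_id=202: ✓ → 71
game_id=203: ✓ → 133
game_id=204: ✗
game_id=205: ✓ → 65
game_id=206: ✓ → 81
game_id=207: ✗
game_id=208: ✗
home_pts_sum = 71 + 133 + 65 + 81 = 350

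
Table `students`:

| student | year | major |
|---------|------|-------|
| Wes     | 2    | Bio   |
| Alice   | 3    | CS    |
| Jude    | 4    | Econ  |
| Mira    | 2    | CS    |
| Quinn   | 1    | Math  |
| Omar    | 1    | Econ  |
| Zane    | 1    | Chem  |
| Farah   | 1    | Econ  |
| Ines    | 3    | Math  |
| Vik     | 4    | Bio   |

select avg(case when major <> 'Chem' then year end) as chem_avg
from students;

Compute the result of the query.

student=Wes: ✓ → 2
student=Alice: ✓ → 3
student=Jude: ✓ → 4
student=Mira: ✓ → 2
student=Quinn: ✓ → 1
student=Omar: ✓ → 1
student=Zane: ✗
student=Farah: ✓ → 1
student=Ines: ✓ → 3
student=Vik: ✓ → 4
chem_avg = (2 + 3 + 4 + 2 + 1 + 1 + 1 + 3 + 4) / 9 = 2.3333333333

2.3333333333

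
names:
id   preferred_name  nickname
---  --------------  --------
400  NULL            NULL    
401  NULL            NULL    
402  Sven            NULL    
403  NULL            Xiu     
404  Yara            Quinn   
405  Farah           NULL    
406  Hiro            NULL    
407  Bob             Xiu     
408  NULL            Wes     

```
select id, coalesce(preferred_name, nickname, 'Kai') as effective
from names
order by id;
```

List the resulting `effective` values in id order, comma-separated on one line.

Kai, Kai, Sven, Xiu, Yara, Farah, Hiro, Bob, Wes

id=400: preferred_name=NULL, nickname=NULL, → literal Kai → Kai
id=401: preferred_name=NULL, nickname=NULL, → literal Kai → Kai
id=402: preferred_name=Sven → Sven
id=403: preferred_name=NULL, nickname=Xiu → Xiu
id=404: preferred_name=Yara → Yara
id=405: preferred_name=Farah → Farah
id=406: preferred_name=Hiro → Hiro
id=407: preferred_name=Bob → Bob
id=408: preferred_name=NULL, nickname=Wes → Wes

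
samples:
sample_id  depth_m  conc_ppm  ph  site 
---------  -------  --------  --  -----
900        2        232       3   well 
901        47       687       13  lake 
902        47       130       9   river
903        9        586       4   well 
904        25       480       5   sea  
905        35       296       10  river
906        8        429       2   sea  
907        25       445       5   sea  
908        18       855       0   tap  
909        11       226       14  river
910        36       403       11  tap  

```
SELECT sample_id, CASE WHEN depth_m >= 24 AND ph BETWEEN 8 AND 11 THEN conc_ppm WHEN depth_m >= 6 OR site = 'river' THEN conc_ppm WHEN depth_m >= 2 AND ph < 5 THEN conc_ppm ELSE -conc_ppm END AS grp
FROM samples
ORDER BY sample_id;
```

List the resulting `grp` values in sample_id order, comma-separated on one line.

232, 687, 130, 586, 480, 296, 429, 445, 855, 226, 403

sample_id=900: depth_m >= 2 AND ph < 5 → 232
sample_id=901: depth_m >= 6 OR site = 'river' → 687
sample_id=902: depth_m >= 24 AND ph BETWEEN 8 AND 11 → 130
sample_id=903: depth_m >= 6 OR site = 'river' → 586
sample_id=904: depth_m >= 6 OR site = 'river' → 480
sample_id=905: depth_m >= 24 AND ph BETWEEN 8 AND 11 → 296
sample_id=906: depth_m >= 6 OR site = 'river' → 429
sample_id=907: depth_m >= 6 OR site = 'river' → 445
sample_id=908: depth_m >= 6 OR site = 'river' → 855
sample_id=909: depth_m >= 6 OR site = 'river' → 226
sample_id=910: depth_m >= 24 AND ph BETWEEN 8 AND 11 → 403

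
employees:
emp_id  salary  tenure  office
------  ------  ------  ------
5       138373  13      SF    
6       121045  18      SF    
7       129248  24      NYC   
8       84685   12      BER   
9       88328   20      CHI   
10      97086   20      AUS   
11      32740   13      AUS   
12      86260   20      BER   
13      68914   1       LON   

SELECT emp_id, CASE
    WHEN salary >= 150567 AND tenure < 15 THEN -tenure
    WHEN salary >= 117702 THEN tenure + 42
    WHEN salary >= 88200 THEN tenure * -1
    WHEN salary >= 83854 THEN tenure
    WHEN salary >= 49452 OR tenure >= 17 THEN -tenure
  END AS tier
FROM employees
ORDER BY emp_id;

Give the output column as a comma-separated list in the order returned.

55, 60, 66, 12, -20, -20, NULL, 20, -1

emp_id=5: salary >= 117702 → 55
emp_id=6: salary >= 117702 → 60
emp_id=7: salary >= 117702 → 66
emp_id=8: salary >= 83854 → 12
emp_id=9: salary >= 88200 → -20
emp_id=10: salary >= 88200 → -20
emp_id=11: (no match → NULL) → NULL
emp_id=12: salary >= 83854 → 20
emp_id=13: salary >= 49452 OR tenure >= 17 → -1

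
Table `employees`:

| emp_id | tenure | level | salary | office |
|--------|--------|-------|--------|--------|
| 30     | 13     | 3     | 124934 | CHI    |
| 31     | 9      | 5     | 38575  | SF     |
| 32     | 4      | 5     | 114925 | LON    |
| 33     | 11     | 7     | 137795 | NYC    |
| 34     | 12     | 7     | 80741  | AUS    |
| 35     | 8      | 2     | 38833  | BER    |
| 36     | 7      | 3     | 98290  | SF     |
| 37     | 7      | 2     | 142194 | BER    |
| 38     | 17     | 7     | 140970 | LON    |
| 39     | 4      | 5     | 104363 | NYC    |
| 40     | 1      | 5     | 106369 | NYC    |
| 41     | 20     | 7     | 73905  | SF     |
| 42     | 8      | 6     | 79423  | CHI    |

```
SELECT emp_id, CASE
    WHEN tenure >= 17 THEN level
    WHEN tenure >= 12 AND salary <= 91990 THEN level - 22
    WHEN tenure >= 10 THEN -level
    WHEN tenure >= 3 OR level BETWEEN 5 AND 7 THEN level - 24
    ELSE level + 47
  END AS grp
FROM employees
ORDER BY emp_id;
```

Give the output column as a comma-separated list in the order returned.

-3, -19, -19, -7, -15, -22, -21, -22, 7, -19, -19, 7, -18

emp_id=30: tenure >= 10 → -3
emp_id=31: tenure >= 3 OR level BETWEEN 5 AND 7 → -19
emp_id=32: tenure >= 3 OR level BETWEEN 5 AND 7 → -19
emp_id=33: tenure >= 10 → -7
emp_id=34: tenure >= 12 AND salary <= 91990 → -15
emp_id=35: tenure >= 3 OR level BETWEEN 5 AND 7 → -22
emp_id=36: tenure >= 3 OR level BETWEEN 5 AND 7 → -21
emp_id=37: tenure >= 3 OR level BETWEEN 5 AND 7 → -22
emp_id=38: tenure >= 17 → 7
emp_id=39: tenure >= 3 OR level BETWEEN 5 AND 7 → -19
emp_id=40: tenure >= 3 OR level BETWEEN 5 AND 7 → -19
emp_id=41: tenure >= 17 → 7
emp_id=42: tenure >= 3 OR level BETWEEN 5 AND 7 → -18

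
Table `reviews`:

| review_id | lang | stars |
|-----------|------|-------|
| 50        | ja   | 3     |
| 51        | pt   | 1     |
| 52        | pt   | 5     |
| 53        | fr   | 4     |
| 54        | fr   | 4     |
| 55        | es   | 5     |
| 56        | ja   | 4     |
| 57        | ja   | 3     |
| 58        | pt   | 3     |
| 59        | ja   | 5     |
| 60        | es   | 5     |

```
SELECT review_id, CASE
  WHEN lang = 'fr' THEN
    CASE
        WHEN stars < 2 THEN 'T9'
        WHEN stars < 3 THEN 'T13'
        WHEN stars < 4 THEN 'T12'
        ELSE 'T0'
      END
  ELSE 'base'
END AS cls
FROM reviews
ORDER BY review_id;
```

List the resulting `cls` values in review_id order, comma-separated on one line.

review_id=50: lang='ja' → outer ELSE → base
review_id=51: lang='pt' → outer ELSE → base
review_id=52: lang='pt' → outer ELSE → base
review_id=53: lang='fr' → inner[ELSE] → T0
review_id=54: lang='fr' → inner[ELSE] → T0
review_id=55: lang='es' → outer ELSE → base
review_id=56: lang='ja' → outer ELSE → base
review_id=57: lang='ja' → outer ELSE → base
review_id=58: lang='pt' → outer ELSE → base
review_id=59: lang='ja' → outer ELSE → base
review_id=60: lang='es' → outer ELSE → base

base, base, base, T0, T0, base, base, base, base, base, base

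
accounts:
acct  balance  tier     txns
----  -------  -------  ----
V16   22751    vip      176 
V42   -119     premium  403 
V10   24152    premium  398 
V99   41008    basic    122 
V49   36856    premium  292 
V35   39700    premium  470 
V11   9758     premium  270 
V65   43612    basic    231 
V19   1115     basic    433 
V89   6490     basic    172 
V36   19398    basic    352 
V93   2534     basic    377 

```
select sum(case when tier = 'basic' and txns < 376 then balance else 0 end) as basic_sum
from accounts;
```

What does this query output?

acct=V16: ✗
acct=V42: ✗
acct=V10: ✗
acct=V99: ✓ → 41008
acct=V49: ✗
acct=V35: ✗
acct=V11: ✗
acct=V65: ✓ → 43612
acct=V19: ✗
acct=V89: ✓ → 6490
acct=V36: ✓ → 19398
acct=V93: ✗
basic_sum = 41008 + 43612 + 6490 + 19398 = 110508

110508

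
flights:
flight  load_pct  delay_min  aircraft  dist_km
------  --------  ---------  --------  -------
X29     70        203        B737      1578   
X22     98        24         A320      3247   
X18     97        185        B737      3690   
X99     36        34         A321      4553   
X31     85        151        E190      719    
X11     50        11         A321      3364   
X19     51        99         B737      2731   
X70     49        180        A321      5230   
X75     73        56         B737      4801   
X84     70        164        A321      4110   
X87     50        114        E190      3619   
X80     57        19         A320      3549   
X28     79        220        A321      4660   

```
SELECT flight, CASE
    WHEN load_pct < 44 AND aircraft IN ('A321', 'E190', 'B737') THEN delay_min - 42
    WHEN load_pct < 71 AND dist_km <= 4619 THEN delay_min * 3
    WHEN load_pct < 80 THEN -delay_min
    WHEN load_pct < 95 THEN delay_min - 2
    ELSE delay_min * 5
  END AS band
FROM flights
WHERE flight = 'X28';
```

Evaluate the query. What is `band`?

flight = X28: load_pct=79, delay_min=220, aircraft=A321, dist_km=4660.
load_pct < 44 AND aircraft IN ('A321', 'E190', 'B737') → false
load_pct < 71 AND dist_km <= 4619 → false
load_pct < 80 → true → -220

-220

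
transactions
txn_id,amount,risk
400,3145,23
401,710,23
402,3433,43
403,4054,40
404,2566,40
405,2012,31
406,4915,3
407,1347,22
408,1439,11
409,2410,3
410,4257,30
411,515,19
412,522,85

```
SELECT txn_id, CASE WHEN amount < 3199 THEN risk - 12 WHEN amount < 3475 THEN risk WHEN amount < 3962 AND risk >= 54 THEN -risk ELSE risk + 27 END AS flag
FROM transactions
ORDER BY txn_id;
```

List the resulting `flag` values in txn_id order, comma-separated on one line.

txn_id=400: amount < 3199 → 11
txn_id=401: amount < 3199 → 11
txn_id=402: amount < 3475 → 43
txn_id=403: ELSE → 67
txn_id=404: amount < 3199 → 28
txn_id=405: amount < 3199 → 19
txn_id=406: ELSE → 30
txn_id=407: amount < 3199 → 10
txn_id=408: amount < 3199 → -1
txn_id=409: amount < 3199 → -9
txn_id=410: ELSE → 57
txn_id=411: amount < 3199 → 7
txn_id=412: amount < 3199 → 73

11, 11, 43, 67, 28, 19, 30, 10, -1, -9, 57, 7, 73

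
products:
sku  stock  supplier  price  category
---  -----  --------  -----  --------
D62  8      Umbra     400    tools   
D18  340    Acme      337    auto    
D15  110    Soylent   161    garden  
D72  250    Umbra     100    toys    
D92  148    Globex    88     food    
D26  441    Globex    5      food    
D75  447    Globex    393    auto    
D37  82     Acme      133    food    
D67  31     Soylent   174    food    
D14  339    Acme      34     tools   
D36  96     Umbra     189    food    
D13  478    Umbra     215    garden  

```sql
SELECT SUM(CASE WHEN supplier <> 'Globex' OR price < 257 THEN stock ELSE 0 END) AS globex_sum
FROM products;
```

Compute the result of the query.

2323

sku=D62: ✓ → 8
sku=D18: ✓ → 340
sku=D15: ✓ → 110
sku=D72: ✓ → 250
sku=D92: ✓ → 148
sku=D26: ✓ → 441
sku=D75: ✗
sku=D37: ✓ → 82
sku=D67: ✓ → 31
sku=D14: ✓ → 339
sku=D36: ✓ → 96
sku=D13: ✓ → 478
globex_sum = 8 + 340 + 110 + 250 + 148 + 441 + 82 + 31 + 339 + 96 + 478 = 2323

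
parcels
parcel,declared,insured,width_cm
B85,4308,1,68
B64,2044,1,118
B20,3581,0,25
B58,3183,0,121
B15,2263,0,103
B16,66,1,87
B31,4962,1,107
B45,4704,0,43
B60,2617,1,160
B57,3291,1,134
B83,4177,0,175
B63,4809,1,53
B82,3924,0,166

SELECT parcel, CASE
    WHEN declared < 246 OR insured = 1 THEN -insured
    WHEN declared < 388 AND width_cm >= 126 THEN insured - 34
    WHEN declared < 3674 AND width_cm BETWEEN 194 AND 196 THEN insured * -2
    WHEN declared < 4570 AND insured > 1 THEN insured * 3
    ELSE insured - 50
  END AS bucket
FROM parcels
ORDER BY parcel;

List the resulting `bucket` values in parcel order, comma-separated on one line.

-50, -1, -50, -1, -50, -1, -50, -1, -1, -1, -50, -50, -1

parcel=B15: ELSE → -50
parcel=B16: declared < 246 OR insured = 1 → -1
parcel=B20: ELSE → -50
parcel=B31: declared < 246 OR insured = 1 → -1
parcel=B45: ELSE → -50
parcel=B57: declared < 246 OR insured = 1 → -1
parcel=B58: ELSE → -50
parcel=B60: declared < 246 OR insured = 1 → -1
parcel=B63: declared < 246 OR insured = 1 → -1
parcel=B64: declared < 246 OR insured = 1 → -1
parcel=B82: ELSE → -50
parcel=B83: ELSE → -50
parcel=B85: declared < 246 OR insured = 1 → -1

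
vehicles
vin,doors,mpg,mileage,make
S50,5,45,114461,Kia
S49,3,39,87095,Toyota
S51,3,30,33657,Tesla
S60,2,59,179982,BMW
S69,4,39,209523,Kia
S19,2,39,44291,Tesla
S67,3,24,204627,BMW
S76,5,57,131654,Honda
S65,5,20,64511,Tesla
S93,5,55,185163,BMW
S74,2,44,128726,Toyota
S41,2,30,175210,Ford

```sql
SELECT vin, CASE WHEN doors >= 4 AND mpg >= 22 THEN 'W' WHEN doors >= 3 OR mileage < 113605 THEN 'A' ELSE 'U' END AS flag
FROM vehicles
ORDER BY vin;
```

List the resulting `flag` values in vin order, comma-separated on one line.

vin=S19: doors >= 3 OR mileage < 113605 → A
vin=S41: ELSE → U
vin=S49: doors >= 3 OR mileage < 113605 → A
vin=S50: doors >= 4 AND mpg >= 22 → W
vin=S51: doors >= 3 OR mileage < 113605 → A
vin=S60: ELSE → U
vin=S65: doors >= 3 OR mileage < 113605 → A
vin=S67: doors >= 3 OR mileage < 113605 → A
vin=S69: doors >= 4 AND mpg >= 22 → W
vin=S74: ELSE → U
vin=S76: doors >= 4 AND mpg >= 22 → W
vin=S93: doors >= 4 AND mpg >= 22 → W

A, U, A, W, A, U, A, A, W, U, W, W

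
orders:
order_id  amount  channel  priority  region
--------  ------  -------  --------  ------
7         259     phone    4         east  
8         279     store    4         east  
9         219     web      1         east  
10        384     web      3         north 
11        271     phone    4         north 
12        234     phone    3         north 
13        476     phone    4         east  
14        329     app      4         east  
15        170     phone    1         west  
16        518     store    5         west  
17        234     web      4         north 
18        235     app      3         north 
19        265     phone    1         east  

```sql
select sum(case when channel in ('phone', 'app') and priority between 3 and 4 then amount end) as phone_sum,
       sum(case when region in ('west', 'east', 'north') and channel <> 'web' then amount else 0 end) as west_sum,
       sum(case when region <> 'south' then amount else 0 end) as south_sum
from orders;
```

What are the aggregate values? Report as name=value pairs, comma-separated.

phone_sum=1804, west_sum=3036, south_sum=3873

[phone_sum: channel in ('phone', 'app') and priority between 3 and 4]
order_id=7: ✓ → 259
order_id=8: ✗
order_id=9: ✗
order_id=10: ✗
order_id=11: ✓ → 271
order_id=12: ✓ → 234
order_id=13: ✓ → 476
order_id=14: ✓ → 329
order_id=15: ✗
order_id=16: ✗
order_id=17: ✗
order_id=18: ✓ → 235
order_id=19: ✗
phone_sum = 259 + 271 + 234 + 476 + 329 + 235 = 1804
—
[west_sum: region in ('west', 'east', 'north') and channel <> 'web']
order_id=7: ✓ → 259
order_id=8: ✓ → 279
order_id=9: ✗
order_id=10: ✗
order_id=11: ✓ → 271
order_id=12: ✓ → 234
order_id=13: ✓ → 476
order_id=14: ✓ → 329
order_id=15: ✓ → 170
order_id=16: ✓ → 518
order_id=17: ✗
order_id=18: ✓ → 235
order_id=19: ✓ → 265
west_sum = 259 + 279 + 271 + 234 + 476 + 329 + 170 + 518 + 235 + 265 = 3036
—
[south_sum: region <> 'south']
order_id=7: ✓ → 259
order_id=8: ✓ → 279
order_id=9: ✓ → 219
order_id=10: ✓ → 384
order_id=11: ✓ → 271
order_id=12: ✓ → 234
order_id=13: ✓ → 476
order_id=14: ✓ → 329
order_id=15: ✓ → 170
order_id=16: ✓ → 518
order_id=17: ✓ → 234
order_id=18: ✓ → 235
order_id=19: ✓ → 265
south_sum = 259 + 279 + 219 + 384 + 271 + 234 + 476 + 329 + 170 + 518 + 234 + 235 + 265 = 3873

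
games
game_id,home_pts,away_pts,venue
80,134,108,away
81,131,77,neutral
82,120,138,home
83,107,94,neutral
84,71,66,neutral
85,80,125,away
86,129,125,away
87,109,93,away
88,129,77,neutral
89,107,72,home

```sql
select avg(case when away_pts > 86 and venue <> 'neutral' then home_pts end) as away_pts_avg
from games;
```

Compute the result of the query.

114.4

game_id=80: ✓ → 134
game_id=81: ✗
game_id=82: ✓ → 120
game_id=83: ✗
game_id=84: ✗
game_id=85: ✓ → 80
game_id=86: ✓ → 129
game_id=87: ✓ → 109
game_id=88: ✗
game_id=89: ✗
away_pts_avg = (134 + 120 + 80 + 129 + 109) / 5 = 114.4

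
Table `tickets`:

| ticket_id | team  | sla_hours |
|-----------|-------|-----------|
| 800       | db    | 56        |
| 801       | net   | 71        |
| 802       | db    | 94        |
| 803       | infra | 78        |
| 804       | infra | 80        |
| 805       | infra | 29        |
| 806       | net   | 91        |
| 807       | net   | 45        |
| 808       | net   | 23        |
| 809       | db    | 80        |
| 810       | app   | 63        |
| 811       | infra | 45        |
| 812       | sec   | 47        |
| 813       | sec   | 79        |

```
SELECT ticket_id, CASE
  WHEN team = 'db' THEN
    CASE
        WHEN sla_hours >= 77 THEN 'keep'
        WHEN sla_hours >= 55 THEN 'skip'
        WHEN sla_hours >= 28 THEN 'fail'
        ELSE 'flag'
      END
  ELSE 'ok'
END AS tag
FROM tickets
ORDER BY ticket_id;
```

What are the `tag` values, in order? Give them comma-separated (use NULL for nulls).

skip, ok, keep, ok, ok, ok, ok, ok, ok, keep, ok, ok, ok, ok

ticket_id=800: team='db' → inner[sla_hours >= 55] → skip
ticket_id=801: team='net' → outer ELSE → ok
ticket_id=802: team='db' → inner[sla_hours >= 77] → keep
ticket_id=803: team='infra' → outer ELSE → ok
ticket_id=804: team='infra' → outer ELSE → ok
ticket_id=805: team='infra' → outer ELSE → ok
ticket_id=806: team='net' → outer ELSE → ok
ticket_id=807: team='net' → outer ELSE → ok
ticket_id=808: team='net' → outer ELSE → ok
ticket_id=809: team='db' → inner[sla_hours >= 77] → keep
ticket_id=810: team='app' → outer ELSE → ok
ticket_id=811: team='infra' → outer ELSE → ok
ticket_id=812: team='sec' → outer ELSE → ok
ticket_id=813: team='sec' → outer ELSE → ok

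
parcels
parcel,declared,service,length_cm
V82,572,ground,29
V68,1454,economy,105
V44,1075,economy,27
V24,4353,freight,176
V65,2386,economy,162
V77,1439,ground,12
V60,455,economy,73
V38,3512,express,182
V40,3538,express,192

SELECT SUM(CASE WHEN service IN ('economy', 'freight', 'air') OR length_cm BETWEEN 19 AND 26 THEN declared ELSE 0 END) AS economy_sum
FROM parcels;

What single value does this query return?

9723

parcel=V82: ✗
parcel=V68: ✓ → 1454
parcel=V44: ✓ → 1075
parcel=V24: ✓ → 4353
parcel=V65: ✓ → 2386
parcel=V77: ✗
parcel=V60: ✓ → 455
parcel=V38: ✗
parcel=V40: ✗
economy_sum = 1454 + 1075 + 4353 + 2386 + 455 = 9723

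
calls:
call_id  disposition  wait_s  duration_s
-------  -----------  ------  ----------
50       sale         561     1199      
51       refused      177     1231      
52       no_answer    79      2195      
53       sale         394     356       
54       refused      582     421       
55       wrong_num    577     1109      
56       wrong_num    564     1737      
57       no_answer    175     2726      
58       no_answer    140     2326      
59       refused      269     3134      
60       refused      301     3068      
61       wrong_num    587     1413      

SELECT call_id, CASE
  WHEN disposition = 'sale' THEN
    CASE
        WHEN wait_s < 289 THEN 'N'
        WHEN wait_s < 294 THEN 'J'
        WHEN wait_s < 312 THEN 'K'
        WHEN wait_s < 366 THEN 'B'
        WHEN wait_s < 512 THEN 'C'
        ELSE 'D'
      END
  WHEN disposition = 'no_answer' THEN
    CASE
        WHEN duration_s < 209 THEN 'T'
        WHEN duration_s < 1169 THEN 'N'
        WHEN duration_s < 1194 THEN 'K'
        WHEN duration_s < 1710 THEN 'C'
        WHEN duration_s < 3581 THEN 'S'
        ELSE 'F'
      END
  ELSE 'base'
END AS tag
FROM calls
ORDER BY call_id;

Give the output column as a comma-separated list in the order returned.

D, base, S, C, base, base, base, S, S, base, base, base

call_id=50: disposition='sale' → inner[ELSE] → D
call_id=51: disposition='refused' → outer ELSE → base
call_id=52: disposition='no_answer' → inner[duration_s < 3581] → S
call_id=53: disposition='sale' → inner[wait_s < 512] → C
call_id=54: disposition='refused' → outer ELSE → base
call_id=55: disposition='wrong_num' → outer ELSE → base
call_id=56: disposition='wrong_num' → outer ELSE → base
call_id=57: disposition='no_answer' → inner[duration_s < 3581] → S
call_id=58: disposition='no_answer' → inner[duration_s < 3581] → S
call_id=59: disposition='refused' → outer ELSE → base
call_id=60: disposition='refused' → outer ELSE → base
call_id=61: disposition='wrong_num' → outer ELSE → base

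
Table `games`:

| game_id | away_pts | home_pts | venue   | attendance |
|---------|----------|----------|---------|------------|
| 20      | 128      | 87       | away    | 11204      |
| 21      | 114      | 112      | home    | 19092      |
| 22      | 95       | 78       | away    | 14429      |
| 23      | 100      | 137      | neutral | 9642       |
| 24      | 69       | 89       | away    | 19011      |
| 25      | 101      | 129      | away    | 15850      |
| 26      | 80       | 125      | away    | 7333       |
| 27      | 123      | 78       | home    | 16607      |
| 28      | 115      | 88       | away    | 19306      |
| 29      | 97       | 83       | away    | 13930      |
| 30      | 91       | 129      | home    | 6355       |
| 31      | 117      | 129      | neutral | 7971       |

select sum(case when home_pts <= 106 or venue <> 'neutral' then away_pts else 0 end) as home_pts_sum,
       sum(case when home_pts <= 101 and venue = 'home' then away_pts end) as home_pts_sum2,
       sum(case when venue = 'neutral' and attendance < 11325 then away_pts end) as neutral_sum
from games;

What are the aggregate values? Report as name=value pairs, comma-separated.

[home_pts_sum: home_pts <= 106 or venue <> 'neutral']
game_id=20: ✓ → 128
game_id=21: ✓ → 114
game_id=22: ✓ → 95
game_id=23: ✗
game_id=24: ✓ → 69
game_id=25: ✓ → 101
game_id=26: ✓ → 80
game_id=27: ✓ → 123
game_id=28: ✓ → 115
game_id=29: ✓ → 97
game_id=30: ✓ → 91
game_id=31: ✗
home_pts_sum = 128 + 114 + 95 + 69 + 101 + 80 + 123 + 115 + 97 + 91 = 1013
—
[home_pts_sum2: home_pts <= 101 and venue = 'home']
game_id=20: ✗
game_id=21: ✗
game_id=22: ✗
game_id=23: ✗
game_id=24: ✗
game_id=25: ✗
game_id=26: ✗
game_id=27: ✓ → 123
game_id=28: ✗
game_id=29: ✗
game_id=30: ✗
game_id=31: ✗
home_pts_sum2 = 123
—
[neutral_sum: venue = 'neutral' and attendance < 11325]
game_id=20: ✗
game_id=21: ✗
game_id=22: ✗
game_id=23: ✓ → 100
game_id=24: ✗
game_id=25: ✗
game_id=26: ✗
game_id=27: ✗
game_id=28: ✗
game_id=29: ✗
game_id=30: ✗
game_id=31: ✓ → 117
neutral_sum = 100 + 117 = 217

home_pts_sum=1013, home_pts_sum2=123, neutral_sum=217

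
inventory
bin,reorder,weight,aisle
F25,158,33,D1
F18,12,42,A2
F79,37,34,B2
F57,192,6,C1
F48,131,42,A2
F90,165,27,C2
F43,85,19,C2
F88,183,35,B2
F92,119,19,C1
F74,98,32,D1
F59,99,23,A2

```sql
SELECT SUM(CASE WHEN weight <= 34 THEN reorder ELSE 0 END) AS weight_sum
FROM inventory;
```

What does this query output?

bin=F25: ✓ → 158
bin=F18: ✗
bin=F79: ✓ → 37
bin=F57: ✓ → 192
bin=F48: ✗
bin=F90: ✓ → 165
bin=F43: ✓ → 85
bin=F88: ✗
bin=F92: ✓ → 119
bin=F74: ✓ → 98
bin=F59: ✓ → 99
weight_sum = 158 + 37 + 192 + 165 + 85 + 119 + 98 + 99 = 953

953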